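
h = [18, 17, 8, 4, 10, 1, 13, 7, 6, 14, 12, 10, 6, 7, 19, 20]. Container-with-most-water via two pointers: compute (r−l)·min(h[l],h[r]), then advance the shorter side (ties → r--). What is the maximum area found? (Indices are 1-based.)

max area = 270

[1,16] min(18,20)*15=270 best=270 * → l++
[2,16] min(17,20)*14=238 best=270 → l++
[3,16] min(8,20)*13=104 best=270 → l++
[4,16] min(4,20)*12=48 best=270 → l++
[5,16] min(10,20)*11=110 best=270 → l++
[6,16] min(1,20)*10=10 best=270 → l++
[7,16] min(13,20)*9=117 best=270 → l++
[8,16] min(7,20)*8=56 best=270 → l++
[9,16] min(6,20)*7=42 best=270 → l++
[10,16] min(14,20)*6=84 best=270 → l++
[11,16] min(12,20)*5=60 best=270 → l++
[12,16] min(10,20)*4=40 best=270 → l++
[13,16] min(6,20)*3=18 best=270 → l++
[14,16] min(7,20)*2=14 best=270 → l++
[15,16] min(19,20)*1=19 best=270 → l++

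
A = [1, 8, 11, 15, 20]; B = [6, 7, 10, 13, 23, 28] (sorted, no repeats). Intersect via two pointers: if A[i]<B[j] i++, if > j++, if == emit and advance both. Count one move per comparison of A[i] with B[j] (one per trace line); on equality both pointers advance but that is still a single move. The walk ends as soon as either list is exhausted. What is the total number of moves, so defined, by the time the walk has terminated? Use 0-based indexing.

9 moves

[i=0,j=0] 1<6 → i++
[i=1,j=0] 8>6 → j++
[i=1,j=1] 8>7 → j++
[i=1,j=2] 8<10 → i++
[i=2,j=2] 11>10 → j++
[i=2,j=3] 11<13 → i++
[i=3,j=3] 15>13 → j++
[i=3,j=4] 15<23 → i++
[i=4,j=4] 20<23 → i++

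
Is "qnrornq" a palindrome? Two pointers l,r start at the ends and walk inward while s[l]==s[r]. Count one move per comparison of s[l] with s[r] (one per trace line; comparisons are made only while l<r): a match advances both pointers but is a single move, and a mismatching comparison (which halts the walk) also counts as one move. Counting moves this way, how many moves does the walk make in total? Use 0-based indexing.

3 moves

[0,6] 'q'=='q' → l++,r--
[1,5] 'n'=='n' → l++,r--
[2,4] 'r'=='r' → l++,r--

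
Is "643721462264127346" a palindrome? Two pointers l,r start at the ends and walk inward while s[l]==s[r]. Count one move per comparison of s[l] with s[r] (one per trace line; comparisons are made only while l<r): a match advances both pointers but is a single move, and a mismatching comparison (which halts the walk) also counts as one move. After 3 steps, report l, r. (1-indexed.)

l=4, r=15

[1,18] '6'=='6' → l++,r--
[2,17] '4'=='4' → l++,r--
[3,16] '3'=='3' → l++,r--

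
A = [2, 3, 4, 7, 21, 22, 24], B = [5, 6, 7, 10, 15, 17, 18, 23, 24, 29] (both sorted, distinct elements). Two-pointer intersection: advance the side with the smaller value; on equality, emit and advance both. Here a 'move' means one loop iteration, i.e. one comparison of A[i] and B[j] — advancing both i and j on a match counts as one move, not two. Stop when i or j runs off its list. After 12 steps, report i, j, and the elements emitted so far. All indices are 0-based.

[i=0,j=0] 2<5 → i++
[i=1,j=0] 3<5 → i++
[i=2,j=0] 4<5 → i++
[i=3,j=0] 7>5 → j++
[i=3,j=1] 7>6 → j++
[i=3,j=2] 7==7 emit → i++,j++
[i=4,j=3] 21>10 → j++
[i=4,j=4] 21>15 → j++
[i=4,j=5] 21>17 → j++
[i=4,j=6] 21>18 → j++
[i=4,j=7] 21<23 → i++
[i=5,j=7] 22<23 → i++

i=6, j=7, emitted=[7]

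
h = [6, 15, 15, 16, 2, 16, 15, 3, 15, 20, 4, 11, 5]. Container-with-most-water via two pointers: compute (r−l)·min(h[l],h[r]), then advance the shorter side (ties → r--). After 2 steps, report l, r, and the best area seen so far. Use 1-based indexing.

l=2, r=12, best area=66

[1,13] min(6,5)*12=60 best=60 * → r--
[1,12] min(6,11)*11=66 best=66 * → l++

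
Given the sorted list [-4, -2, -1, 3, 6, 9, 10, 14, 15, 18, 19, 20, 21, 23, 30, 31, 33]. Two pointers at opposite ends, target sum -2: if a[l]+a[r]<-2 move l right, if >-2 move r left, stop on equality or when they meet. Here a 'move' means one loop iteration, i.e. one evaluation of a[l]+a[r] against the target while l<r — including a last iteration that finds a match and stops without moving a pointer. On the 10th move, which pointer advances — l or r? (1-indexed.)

l=1 r=17: -4+33=29 >-2, r--
l=1 r=16: -4+31=27 >-2, r--
l=1 r=15: -4+30=26 >-2, r--
l=1 r=14: -4+23=19 >-2, r--
l=1 r=13: -4+21=17 >-2, r--
l=1 r=12: -4+20=16 >-2, r--
l=1 r=11: -4+19=15 >-2, r--
l=1 r=10: -4+18=14 >-2, r--
l=1 r=9: -4+15=11 >-2, r--
l=1 r=8: -4+14=10 >-2, r--

r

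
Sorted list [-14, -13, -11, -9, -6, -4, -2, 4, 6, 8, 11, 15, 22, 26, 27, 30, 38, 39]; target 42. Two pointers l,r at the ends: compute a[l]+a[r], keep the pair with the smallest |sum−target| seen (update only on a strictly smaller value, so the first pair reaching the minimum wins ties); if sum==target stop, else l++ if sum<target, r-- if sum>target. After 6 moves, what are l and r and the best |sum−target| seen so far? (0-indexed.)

[0,17] -14+39=25 d=17 * → l++
[1,17] -13+39=26 d=16 * → l++
[2,17] -11+39=28 d=14 * → l++
[3,17] -9+39=30 d=12 * → l++
[4,17] -6+39=33 d=9 * → l++
[5,17] -4+39=35 d=7 * → l++

l=6, r=17, best |Δ|=7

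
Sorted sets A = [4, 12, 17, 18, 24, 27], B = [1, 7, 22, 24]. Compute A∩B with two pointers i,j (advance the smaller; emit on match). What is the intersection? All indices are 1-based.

intersection = [24]

i=1 j=1: 4>1, j++
i=1 j=2: 4<7, i++
i=2 j=2: 12>7, j++
i=2 j=3: 12<22, i++
i=3 j=3: 17<22, i++
i=4 j=3: 18<22, i++
i=5 j=3: 24>22, j++
i=5 j=4: 24==24 emit, i++,j++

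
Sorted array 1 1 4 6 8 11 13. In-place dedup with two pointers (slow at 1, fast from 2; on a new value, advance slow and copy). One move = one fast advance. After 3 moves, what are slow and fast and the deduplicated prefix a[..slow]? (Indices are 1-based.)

slow=1 fast=2: a[fast]=1=a[slow] dup, fast++
slow=1 fast=3: a[fast]=4≠a[slow]=1 write a[2]=4, slow++,fast++
slow=2 fast=4: a[fast]=6≠a[slow]=4 write a[3]=6, slow++,fast++

slow=3, fast=5, prefix=[1, 4, 6]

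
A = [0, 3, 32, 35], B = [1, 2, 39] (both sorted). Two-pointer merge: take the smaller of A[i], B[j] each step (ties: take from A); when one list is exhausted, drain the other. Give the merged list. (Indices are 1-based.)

[0, 1, 2, 3, 32, 35, 39]

i=1 j=1: A[i]=0<=B[j]=1 take 0, i++
i=2 j=1: A[i]=3>B[j]=1 take 1, j++
i=2 j=2: A[i]=3>B[j]=2 take 2, j++
i=2 j=3: A[i]=3<=B[j]=39 take 3, i++
i=3 j=3: A[i]=32<=B[j]=39 take 32, i++
i=4 j=3: A[i]=35<=B[j]=39 take 35, i++
i=5 j=3: A done, take B[j]=39, j++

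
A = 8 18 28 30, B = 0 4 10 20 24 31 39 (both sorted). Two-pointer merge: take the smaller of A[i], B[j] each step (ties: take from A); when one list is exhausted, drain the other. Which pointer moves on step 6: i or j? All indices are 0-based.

[i=0,j=0] A[i]=8>B[j]=0 take 0 → j++
[i=0,j=1] A[i]=8>B[j]=4 take 4 → j++
[i=0,j=2] A[i]=8<=B[j]=10 take 8 → i++
[i=1,j=2] A[i]=18>B[j]=10 take 10 → j++
[i=1,j=3] A[i]=18<=B[j]=20 take 18 → i++
[i=2,j=3] A[i]=28>B[j]=20 take 20 → j++

j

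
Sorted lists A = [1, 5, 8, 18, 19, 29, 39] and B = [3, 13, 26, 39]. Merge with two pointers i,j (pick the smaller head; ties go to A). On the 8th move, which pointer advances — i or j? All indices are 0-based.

i=0 j=0: A[i]=1<=B[j]=3 take 1, i++
i=1 j=0: A[i]=5>B[j]=3 take 3, j++
i=1 j=1: A[i]=5<=B[j]=13 take 5, i++
i=2 j=1: A[i]=8<=B[j]=13 take 8, i++
i=3 j=1: A[i]=18>B[j]=13 take 13, j++
i=3 j=2: A[i]=18<=B[j]=26 take 18, i++
i=4 j=2: A[i]=19<=B[j]=26 take 19, i++
i=5 j=2: A[i]=29>B[j]=26 take 26, j++

j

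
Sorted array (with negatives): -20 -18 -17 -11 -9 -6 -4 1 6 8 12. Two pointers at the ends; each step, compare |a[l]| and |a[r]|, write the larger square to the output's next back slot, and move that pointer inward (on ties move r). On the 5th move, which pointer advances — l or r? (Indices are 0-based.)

l=0 r=10: |-20|>|12| out[10]=400, l++
l=1 r=10: |-18|>|12| out[9]=324, l++
l=2 r=10: |-17|>|12| out[8]=289, l++
l=3 r=10: |-11|<=|12| out[7]=144, r--
l=3 r=9: |-11|>|8| out[6]=121, l++

l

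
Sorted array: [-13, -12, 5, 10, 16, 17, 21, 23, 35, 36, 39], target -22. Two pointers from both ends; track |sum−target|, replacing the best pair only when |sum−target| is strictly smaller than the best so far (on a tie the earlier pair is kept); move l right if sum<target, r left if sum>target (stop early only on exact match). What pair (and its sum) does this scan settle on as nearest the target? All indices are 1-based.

pair (-13, -12) with sum -25 (|Δ|=3)

[1,11] -13+39=26 d=48 * → r--
[1,10] -13+36=23 d=45 * → r--
[1,9] -13+35=22 d=44 * → r--
[1,8] -13+23=10 d=32 * → r--
[1,7] -13+21=8 d=30 * → r--
[1,6] -13+17=4 d=26 * → r--
[1,5] -13+16=3 d=25 * → r--
[1,4] -13+10=-3 d=19 * → r--
[1,3] -13+5=-8 d=14 * → r--
[1,2] -13+-12=-25 d=3 * → l++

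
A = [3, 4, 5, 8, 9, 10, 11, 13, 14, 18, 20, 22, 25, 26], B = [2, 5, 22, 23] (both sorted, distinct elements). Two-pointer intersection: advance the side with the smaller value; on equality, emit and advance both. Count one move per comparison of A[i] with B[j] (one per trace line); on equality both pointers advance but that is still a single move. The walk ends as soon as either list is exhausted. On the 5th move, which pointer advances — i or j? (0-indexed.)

i=0 j=0: 3>2, j++
i=0 j=1: 3<5, i++
i=1 j=1: 4<5, i++
i=2 j=1: 5==5 emit, i++,j++
i=3 j=2: 8<22, i++

i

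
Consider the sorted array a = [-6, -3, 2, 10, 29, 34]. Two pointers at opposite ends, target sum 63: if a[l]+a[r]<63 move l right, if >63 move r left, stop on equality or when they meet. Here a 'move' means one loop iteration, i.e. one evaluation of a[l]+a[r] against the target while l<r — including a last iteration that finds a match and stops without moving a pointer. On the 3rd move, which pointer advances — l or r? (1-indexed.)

l

[1,6] -6+34=28 <63 → l++
[2,6] -3+34=31 <63 → l++
[3,6] 2+34=36 <63 → l++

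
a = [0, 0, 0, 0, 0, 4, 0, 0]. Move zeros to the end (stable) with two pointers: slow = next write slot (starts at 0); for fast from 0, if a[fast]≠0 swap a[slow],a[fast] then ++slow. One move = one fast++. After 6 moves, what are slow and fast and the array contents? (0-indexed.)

slow=1, fast=6, a=[4, 0, 0, 0, 0, 0, 0, 0]

(s=0,f=0) a[fast]=0 → fast++
(s=0,f=1) a[fast]=0 → fast++
(s=0,f=2) a[fast]=0 → fast++
(s=0,f=3) a[fast]=0 → fast++
(s=0,f=4) a[fast]=0 → fast++
(s=0,f=5) a[fast]=4≠0 swap→a[0]=4 → slow++,fast++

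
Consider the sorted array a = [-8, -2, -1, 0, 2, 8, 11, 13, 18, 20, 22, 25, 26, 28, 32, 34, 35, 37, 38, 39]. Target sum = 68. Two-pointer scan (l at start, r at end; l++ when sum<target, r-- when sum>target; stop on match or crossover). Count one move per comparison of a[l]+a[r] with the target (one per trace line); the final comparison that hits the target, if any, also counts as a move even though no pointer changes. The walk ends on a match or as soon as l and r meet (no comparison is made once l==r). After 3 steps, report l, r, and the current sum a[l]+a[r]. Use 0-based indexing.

[0,19] -8+39=31 <68 → l++
[1,19] -2+39=37 <68 → l++
[2,19] -1+39=38 <68 → l++

l=3, r=19, sum=39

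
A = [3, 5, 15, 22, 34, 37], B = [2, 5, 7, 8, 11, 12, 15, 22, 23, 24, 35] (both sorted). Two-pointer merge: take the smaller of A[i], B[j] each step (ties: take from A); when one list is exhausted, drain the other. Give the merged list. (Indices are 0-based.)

[2, 3, 5, 5, 7, 8, 11, 12, 15, 15, 22, 22, 23, 24, 34, 35, 37]

[i=0,j=0] A[i]=3>B[j]=2 take 2 → j++
[i=0,j=1] A[i]=3<=B[j]=5 take 3 → i++
[i=1,j=1] A[i]=5<=B[j]=5 take 5 → i++
[i=2,j=1] A[i]=15>B[j]=5 take 5 → j++
[i=2,j=2] A[i]=15>B[j]=7 take 7 → j++
[i=2,j=3] A[i]=15>B[j]=8 take 8 → j++
[i=2,j=4] A[i]=15>B[j]=11 take 11 → j++
[i=2,j=5] A[i]=15>B[j]=12 take 12 → j++
[i=2,j=6] A[i]=15<=B[j]=15 take 15 → i++
[i=3,j=6] A[i]=22>B[j]=15 take 15 → j++
[i=3,j=7] A[i]=22<=B[j]=22 take 22 → i++
[i=4,j=7] A[i]=34>B[j]=22 take 22 → j++
[i=4,j=8] A[i]=34>B[j]=23 take 23 → j++
[i=4,j=9] A[i]=34>B[j]=24 take 24 → j++
[i=4,j=10] A[i]=34<=B[j]=35 take 34 → i++
[i=5,j=10] A[i]=37>B[j]=35 take 35 → j++
[i=5,j=11] B done, take A[i]=37 → i++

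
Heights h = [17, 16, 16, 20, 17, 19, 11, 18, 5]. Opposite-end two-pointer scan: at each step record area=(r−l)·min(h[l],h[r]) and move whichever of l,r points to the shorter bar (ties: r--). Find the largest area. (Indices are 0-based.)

max area = 119

[0,8] min(17,5)*8=40 best=40 * → r--
[0,7] min(17,18)*7=119 best=119 * → l++
[1,7] min(16,18)*6=96 best=119 → l++
[2,7] min(16,18)*5=80 best=119 → l++
[3,7] min(20,18)*4=72 best=119 → r--
[3,6] min(20,11)*3=33 best=119 → r--
[3,5] min(20,19)*2=38 best=119 → r--
[3,4] min(20,17)*1=17 best=119 → r--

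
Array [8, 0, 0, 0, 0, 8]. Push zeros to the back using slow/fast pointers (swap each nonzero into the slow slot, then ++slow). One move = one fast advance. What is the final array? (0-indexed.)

(s=0,f=0) a[fast]=8≠0 swap→a[0]=8 → slow++,fast++
(s=1,f=1) a[fast]=0 → fast++
(s=1,f=2) a[fast]=0 → fast++
(s=1,f=3) a[fast]=0 → fast++
(s=1,f=4) a[fast]=0 → fast++
(s=1,f=5) a[fast]=8≠0 swap→a[1]=8 → slow++,fast++

[8, 8, 0, 0, 0, 0]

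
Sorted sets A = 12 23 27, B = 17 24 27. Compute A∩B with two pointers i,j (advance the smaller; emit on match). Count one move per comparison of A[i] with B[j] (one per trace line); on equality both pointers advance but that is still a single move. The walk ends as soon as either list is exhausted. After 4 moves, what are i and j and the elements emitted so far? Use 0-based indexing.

i=0 j=0: 12<17, i++
i=1 j=0: 23>17, j++
i=1 j=1: 23<24, i++
i=2 j=1: 27>24, j++

i=2, j=2, emitted=[]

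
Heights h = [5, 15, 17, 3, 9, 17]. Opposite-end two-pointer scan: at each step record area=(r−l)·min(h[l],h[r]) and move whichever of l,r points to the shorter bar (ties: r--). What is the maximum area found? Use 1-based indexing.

l=1 r=6: min(5,17)*5=25 best=25 *, l++
l=2 r=6: min(15,17)*4=60 best=60 *, l++
l=3 r=6: min(17,17)*3=51 best=60, r--
l=3 r=5: min(17,9)*2=18 best=60, r--
l=3 r=4: min(17,3)*1=3 best=60, r--

max area = 60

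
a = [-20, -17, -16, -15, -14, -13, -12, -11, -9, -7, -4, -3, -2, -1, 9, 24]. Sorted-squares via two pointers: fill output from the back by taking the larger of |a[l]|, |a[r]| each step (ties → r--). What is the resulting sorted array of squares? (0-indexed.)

[0,15] |-20|<=|24| out[15]=576 → r--
[0,14] |-20|>|9| out[14]=400 → l++
[1,14] |-17|>|9| out[13]=289 → l++
[2,14] |-16|>|9| out[12]=256 → l++
[3,14] |-15|>|9| out[11]=225 → l++
[4,14] |-14|>|9| out[10]=196 → l++
[5,14] |-13|>|9| out[9]=169 → l++
[6,14] |-12|>|9| out[8]=144 → l++
[7,14] |-11|>|9| out[7]=121 → l++
[8,14] |-9|<=|9| out[6]=81 → r--
[8,13] |-9|>|-1| out[5]=81 → l++
[9,13] |-7|>|-1| out[4]=49 → l++
[10,13] |-4|>|-1| out[3]=16 → l++
[11,13] |-3|>|-1| out[2]=9 → l++
[12,13] |-2|>|-1| out[1]=4 → l++
[13,13] |-1|<=|-1| out[0]=1 → r--

[1, 4, 9, 16, 49, 81, 81, 121, 144, 169, 196, 225, 256, 289, 400, 576]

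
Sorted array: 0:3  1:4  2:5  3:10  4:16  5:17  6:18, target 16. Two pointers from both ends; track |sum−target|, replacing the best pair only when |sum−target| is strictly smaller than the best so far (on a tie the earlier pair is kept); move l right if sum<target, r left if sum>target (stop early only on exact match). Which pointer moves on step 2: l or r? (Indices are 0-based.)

l=0 r=6: 3+18=21 d=5 *, r--
l=0 r=5: 3+17=20 d=4 *, r--

r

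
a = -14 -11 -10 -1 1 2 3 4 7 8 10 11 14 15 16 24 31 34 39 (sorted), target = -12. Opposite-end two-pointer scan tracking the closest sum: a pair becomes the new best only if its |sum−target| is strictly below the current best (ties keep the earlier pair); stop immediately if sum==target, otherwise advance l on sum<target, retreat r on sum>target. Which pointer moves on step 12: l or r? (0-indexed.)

l=0 r=18: -14+39=25 d=37 *, r--
l=0 r=17: -14+34=20 d=32 *, r--
l=0 r=16: -14+31=17 d=29 *, r--
l=0 r=15: -14+24=10 d=22 *, r--
l=0 r=14: -14+16=2 d=14 *, r--
l=0 r=13: -14+15=1 d=13 *, r--
l=0 r=12: -14+14=0 d=12 *, r--
l=0 r=11: -14+11=-3 d=9 *, r--
l=0 r=10: -14+10=-4 d=8 *, r--
l=0 r=9: -14+8=-6 d=6 *, r--
l=0 r=8: -14+7=-7 d=5 *, r--
l=0 r=7: -14+4=-10 d=2 *, r--

r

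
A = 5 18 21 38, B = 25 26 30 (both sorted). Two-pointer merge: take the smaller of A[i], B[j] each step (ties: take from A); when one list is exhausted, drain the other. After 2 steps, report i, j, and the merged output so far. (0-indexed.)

i=2, j=0, merged so far=[5, 18]

[i=0,j=0] A[i]=5<=B[j]=25 take 5 → i++
[i=1,j=0] A[i]=18<=B[j]=25 take 18 → i++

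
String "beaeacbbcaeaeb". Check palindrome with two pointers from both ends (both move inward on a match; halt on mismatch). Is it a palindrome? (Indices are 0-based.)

l=0 r=13: 'b'=='b', l++,r--
l=1 r=12: 'e'=='e', l++,r--
l=2 r=11: 'a'=='a', l++,r--
l=3 r=10: 'e'=='e', l++,r--
l=4 r=9: 'a'=='a', l++,r--
l=5 r=8: 'c'=='c', l++,r--
l=6 r=7: 'b'=='b', l++,r--

palindrome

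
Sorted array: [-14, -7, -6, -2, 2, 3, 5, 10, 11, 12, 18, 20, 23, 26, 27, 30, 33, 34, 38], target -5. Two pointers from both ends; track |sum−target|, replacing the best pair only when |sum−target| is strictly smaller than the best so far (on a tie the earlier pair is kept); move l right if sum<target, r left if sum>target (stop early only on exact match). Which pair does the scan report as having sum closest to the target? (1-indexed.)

pair (-7, 2) with sum -5 (|Δ|=0)

l=1 r=19: -14+38=24 d=29 *, r--
l=1 r=18: -14+34=20 d=25 *, r--
l=1 r=17: -14+33=19 d=24 *, r--
l=1 r=16: -14+30=16 d=21 *, r--
l=1 r=15: -14+27=13 d=18 *, r--
l=1 r=14: -14+26=12 d=17 *, r--
l=1 r=13: -14+23=9 d=14 *, r--
l=1 r=12: -14+20=6 d=11 *, r--
l=1 r=11: -14+18=4 d=9 *, r--
l=1 r=10: -14+12=-2 d=3 *, r--
l=1 r=9: -14+11=-3 d=2 *, r--
l=1 r=8: -14+10=-4 d=1 *, r--
l=1 r=7: -14+5=-9 d=4, l++
l=2 r=7: -7+5=-2 d=3, r--
l=2 r=6: -7+3=-4 d=1, r--
l=2 r=5: -7+2=-5 d=0 *, stop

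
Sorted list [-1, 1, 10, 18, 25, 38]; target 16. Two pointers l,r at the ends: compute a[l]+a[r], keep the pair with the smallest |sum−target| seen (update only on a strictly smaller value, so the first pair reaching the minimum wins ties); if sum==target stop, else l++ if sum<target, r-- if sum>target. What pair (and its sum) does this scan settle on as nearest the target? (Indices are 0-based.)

pair (-1, 18) with sum 17 (|Δ|=1)

[0,5] -1+38=37 d=21 * → r--
[0,4] -1+25=24 d=8 * → r--
[0,3] -1+18=17 d=1 * → r--
[0,2] -1+10=9 d=7 → l++
[1,2] 1+10=11 d=5 → l++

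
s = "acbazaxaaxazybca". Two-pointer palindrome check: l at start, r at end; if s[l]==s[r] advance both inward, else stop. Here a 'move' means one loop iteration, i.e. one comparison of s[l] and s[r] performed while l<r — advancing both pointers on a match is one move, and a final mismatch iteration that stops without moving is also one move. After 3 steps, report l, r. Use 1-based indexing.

l=1 r=16: 'a'=='a', l++,r--
l=2 r=15: 'c'=='c', l++,r--
l=3 r=14: 'b'=='b', l++,r--

l=4, r=13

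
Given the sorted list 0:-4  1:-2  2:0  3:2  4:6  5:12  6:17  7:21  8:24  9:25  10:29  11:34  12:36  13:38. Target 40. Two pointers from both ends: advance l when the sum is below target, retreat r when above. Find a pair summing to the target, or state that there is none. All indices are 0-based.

l=0 r=13: -4+38=34 <40, l++
l=1 r=13: -2+38=36 <40, l++
l=2 r=13: 0+38=38 <40, l++
l=3 r=13: 2+38=40, found

(2, 38)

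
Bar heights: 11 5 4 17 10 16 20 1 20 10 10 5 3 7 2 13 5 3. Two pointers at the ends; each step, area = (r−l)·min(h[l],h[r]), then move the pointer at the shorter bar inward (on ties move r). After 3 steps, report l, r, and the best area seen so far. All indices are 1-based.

l=2, r=16, best area=165

[1,18] min(11,3)*17=51 best=51 * → r--
[1,17] min(11,5)*16=80 best=80 * → r--
[1,16] min(11,13)*15=165 best=165 * → l++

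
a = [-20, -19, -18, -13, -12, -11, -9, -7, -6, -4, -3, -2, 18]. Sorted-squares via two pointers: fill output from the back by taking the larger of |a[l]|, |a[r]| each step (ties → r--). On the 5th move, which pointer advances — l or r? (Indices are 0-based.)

l=0 r=12: |-20|>|18| out[12]=400, l++
l=1 r=12: |-19|>|18| out[11]=361, l++
l=2 r=12: |-18|<=|18| out[10]=324, r--
l=2 r=11: |-18|>|-2| out[9]=324, l++
l=3 r=11: |-13|>|-2| out[8]=169, l++

l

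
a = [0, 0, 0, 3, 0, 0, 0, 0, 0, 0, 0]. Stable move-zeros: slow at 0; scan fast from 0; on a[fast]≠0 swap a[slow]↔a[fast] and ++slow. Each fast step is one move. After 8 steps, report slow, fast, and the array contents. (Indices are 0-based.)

slow=1, fast=8, a=[3, 0, 0, 0, 0, 0, 0, 0, 0, 0, 0]

slow=0 fast=0: a[fast]=0, fast++
slow=0 fast=1: a[fast]=0, fast++
slow=0 fast=2: a[fast]=0, fast++
slow=0 fast=3: a[fast]=3≠0 swap→a[0]=3, slow++,fast++
slow=1 fast=4: a[fast]=0, fast++
slow=1 fast=5: a[fast]=0, fast++
slow=1 fast=6: a[fast]=0, fast++
slow=1 fast=7: a[fast]=0, fast++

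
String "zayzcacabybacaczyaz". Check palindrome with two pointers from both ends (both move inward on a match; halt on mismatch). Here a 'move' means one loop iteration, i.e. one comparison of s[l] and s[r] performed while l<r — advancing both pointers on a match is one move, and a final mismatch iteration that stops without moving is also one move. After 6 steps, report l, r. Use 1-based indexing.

l=1 r=19: 'z'=='z', l++,r--
l=2 r=18: 'a'=='a', l++,r--
l=3 r=17: 'y'=='y', l++,r--
l=4 r=16: 'z'=='z', l++,r--
l=5 r=15: 'c'=='c', l++,r--
l=6 r=14: 'a'=='a', l++,r--

l=7, r=13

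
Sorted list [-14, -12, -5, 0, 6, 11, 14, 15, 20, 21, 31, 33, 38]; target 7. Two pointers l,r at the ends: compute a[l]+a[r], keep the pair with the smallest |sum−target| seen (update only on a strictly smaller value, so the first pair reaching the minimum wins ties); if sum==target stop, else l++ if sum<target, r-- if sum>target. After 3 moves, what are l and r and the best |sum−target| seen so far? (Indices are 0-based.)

l=0, r=9, best |Δ|=10

[0,12] -14+38=24 d=17 * → r--
[0,11] -14+33=19 d=12 * → r--
[0,10] -14+31=17 d=10 * → r--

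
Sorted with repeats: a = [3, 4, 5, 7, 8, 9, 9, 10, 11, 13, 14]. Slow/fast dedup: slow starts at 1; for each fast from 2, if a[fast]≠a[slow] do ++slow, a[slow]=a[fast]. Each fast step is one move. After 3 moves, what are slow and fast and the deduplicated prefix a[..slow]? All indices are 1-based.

slow=4, fast=5, prefix=[3, 4, 5, 7]

slow=1 fast=2: a[fast]=4≠a[slow]=3 write a[2]=4, slow++,fast++
slow=2 fast=3: a[fast]=5≠a[slow]=4 write a[3]=5, slow++,fast++
slow=3 fast=4: a[fast]=7≠a[slow]=5 write a[4]=7, slow++,fast++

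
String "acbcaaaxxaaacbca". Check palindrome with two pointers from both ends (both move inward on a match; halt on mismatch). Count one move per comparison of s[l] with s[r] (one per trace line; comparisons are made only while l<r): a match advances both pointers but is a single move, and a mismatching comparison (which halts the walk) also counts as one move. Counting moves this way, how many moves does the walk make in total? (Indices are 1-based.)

l=1 r=16: 'a'=='a', l++,r--
l=2 r=15: 'c'=='c', l++,r--
l=3 r=14: 'b'=='b', l++,r--
l=4 r=13: 'c'=='c', l++,r--
l=5 r=12: 'a'=='a', l++,r--
l=6 r=11: 'a'=='a', l++,r--
l=7 r=10: 'a'=='a', l++,r--
l=8 r=9: 'x'=='x', l++,r--

8 moves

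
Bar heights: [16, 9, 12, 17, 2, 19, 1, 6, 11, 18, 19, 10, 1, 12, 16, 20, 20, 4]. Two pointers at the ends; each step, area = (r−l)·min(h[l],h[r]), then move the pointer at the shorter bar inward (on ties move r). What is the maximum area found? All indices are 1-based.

max area = 256

[1,18] min(16,4)*17=68 best=68 * → r--
[1,17] min(16,20)*16=256 best=256 * → l++
[2,17] min(9,20)*15=135 best=256 → l++
[3,17] min(12,20)*14=168 best=256 → l++
[4,17] min(17,20)*13=221 best=256 → l++
[5,17] min(2,20)*12=24 best=256 → l++
[6,17] min(19,20)*11=209 best=256 → l++
[7,17] min(1,20)*10=10 best=256 → l++
[8,17] min(6,20)*9=54 best=256 → l++
[9,17] min(11,20)*8=88 best=256 → l++
[10,17] min(18,20)*7=126 best=256 → l++
[11,17] min(19,20)*6=114 best=256 → l++
[12,17] min(10,20)*5=50 best=256 → l++
[13,17] min(1,20)*4=4 best=256 → l++
[14,17] min(12,20)*3=36 best=256 → l++
[15,17] min(16,20)*2=32 best=256 → l++
[16,17] min(20,20)*1=20 best=256 → r--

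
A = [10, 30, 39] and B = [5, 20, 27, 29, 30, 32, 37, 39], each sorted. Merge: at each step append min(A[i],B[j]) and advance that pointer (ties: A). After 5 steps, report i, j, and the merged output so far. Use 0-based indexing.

i=1, j=4, merged so far=[5, 10, 20, 27, 29]

i=0 j=0: A[i]=10>B[j]=5 take 5, j++
i=0 j=1: A[i]=10<=B[j]=20 take 10, i++
i=1 j=1: A[i]=30>B[j]=20 take 20, j++
i=1 j=2: A[i]=30>B[j]=27 take 27, j++
i=1 j=3: A[i]=30>B[j]=29 take 29, j++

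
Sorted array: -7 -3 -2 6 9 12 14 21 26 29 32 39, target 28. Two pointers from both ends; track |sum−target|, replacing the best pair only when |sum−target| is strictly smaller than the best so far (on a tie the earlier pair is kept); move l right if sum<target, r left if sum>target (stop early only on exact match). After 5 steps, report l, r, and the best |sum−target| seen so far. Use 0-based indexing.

l=3, r=9, best |Δ|=1

l=0 r=11: -7+39=32 d=4 *, r--
l=0 r=10: -7+32=25 d=3 *, l++
l=1 r=10: -3+32=29 d=1 *, r--
l=1 r=9: -3+29=26 d=2, l++
l=2 r=9: -2+29=27 d=1, l++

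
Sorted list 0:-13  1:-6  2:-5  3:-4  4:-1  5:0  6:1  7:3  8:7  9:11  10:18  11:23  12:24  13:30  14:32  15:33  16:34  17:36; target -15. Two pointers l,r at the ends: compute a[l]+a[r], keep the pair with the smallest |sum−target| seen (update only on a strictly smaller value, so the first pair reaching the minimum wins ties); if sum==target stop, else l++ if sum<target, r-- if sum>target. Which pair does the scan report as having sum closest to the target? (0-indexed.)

pair (-13, -1) with sum -14 (|Δ|=1)

l=0 r=17: -13+36=23 d=38 *, r--
l=0 r=16: -13+34=21 d=36 *, r--
l=0 r=15: -13+33=20 d=35 *, r--
l=0 r=14: -13+32=19 d=34 *, r--
l=0 r=13: -13+30=17 d=32 *, r--
l=0 r=12: -13+24=11 d=26 *, r--
l=0 r=11: -13+23=10 d=25 *, r--
l=0 r=10: -13+18=5 d=20 *, r--
l=0 r=9: -13+11=-2 d=13 *, r--
l=0 r=8: -13+7=-6 d=9 *, r--
l=0 r=7: -13+3=-10 d=5 *, r--
l=0 r=6: -13+1=-12 d=3 *, r--
l=0 r=5: -13+0=-13 d=2 *, r--
l=0 r=4: -13+-1=-14 d=1 *, r--
l=0 r=3: -13+-4=-17 d=2, l++
l=1 r=3: -6+-4=-10 d=5, r--
l=1 r=2: -6+-5=-11 d=4, r--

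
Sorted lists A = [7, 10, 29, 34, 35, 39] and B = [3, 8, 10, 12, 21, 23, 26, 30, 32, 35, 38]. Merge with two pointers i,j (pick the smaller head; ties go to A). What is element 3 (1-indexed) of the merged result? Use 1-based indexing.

merged[3] = 8

[i=1,j=1] A[i]=7>B[j]=3 take 3 → j++
[i=1,j=2] A[i]=7<=B[j]=8 take 7 → i++
[i=2,j=2] A[i]=10>B[j]=8 take 8 → j++
[i=2,j=3] A[i]=10<=B[j]=10 take 10 → i++
[i=3,j=3] A[i]=29>B[j]=10 take 10 → j++
[i=3,j=4] A[i]=29>B[j]=12 take 12 → j++
[i=3,j=5] A[i]=29>B[j]=21 take 21 → j++
[i=3,j=6] A[i]=29>B[j]=23 take 23 → j++
[i=3,j=7] A[i]=29>B[j]=26 take 26 → j++
[i=3,j=8] A[i]=29<=B[j]=30 take 29 → i++
[i=4,j=8] A[i]=34>B[j]=30 take 30 → j++
[i=4,j=9] A[i]=34>B[j]=32 take 32 → j++
[i=4,j=10] A[i]=34<=B[j]=35 take 34 → i++
[i=5,j=10] A[i]=35<=B[j]=35 take 35 → i++
[i=6,j=10] A[i]=39>B[j]=35 take 35 → j++
[i=6,j=11] A[i]=39>B[j]=38 take 38 → j++
[i=6,j=12] B done, take A[i]=39 → i++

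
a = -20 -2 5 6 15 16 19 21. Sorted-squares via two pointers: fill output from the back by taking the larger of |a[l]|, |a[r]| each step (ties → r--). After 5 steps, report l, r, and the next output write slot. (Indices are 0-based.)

l=0 r=7: |-20|<=|21| out[7]=441, r--
l=0 r=6: |-20|>|19| out[6]=400, l++
l=1 r=6: |-2|<=|19| out[5]=361, r--
l=1 r=5: |-2|<=|16| out[4]=256, r--
l=1 r=4: |-2|<=|15| out[3]=225, r--

l=1, r=3, next write slot=2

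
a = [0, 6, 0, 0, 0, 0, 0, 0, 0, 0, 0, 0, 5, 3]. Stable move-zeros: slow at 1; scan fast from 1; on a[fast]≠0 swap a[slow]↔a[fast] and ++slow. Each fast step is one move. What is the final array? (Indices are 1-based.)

[6, 5, 3, 0, 0, 0, 0, 0, 0, 0, 0, 0, 0, 0]

slow=1 fast=1: a[fast]=0, fast++
slow=1 fast=2: a[fast]=6≠0 swap→a[1]=6, slow++,fast++
slow=2 fast=3: a[fast]=0, fast++
slow=2 fast=4: a[fast]=0, fast++
slow=2 fast=5: a[fast]=0, fast++
slow=2 fast=6: a[fast]=0, fast++
slow=2 fast=7: a[fast]=0, fast++
slow=2 fast=8: a[fast]=0, fast++
slow=2 fast=9: a[fast]=0, fast++
slow=2 fast=10: a[fast]=0, fast++
slow=2 fast=11: a[fast]=0, fast++
slow=2 fast=12: a[fast]=0, fast++
slow=2 fast=13: a[fast]=5≠0 swap→a[2]=5, slow++,fast++
slow=3 fast=14: a[fast]=3≠0 swap→a[3]=3, slow++,fast++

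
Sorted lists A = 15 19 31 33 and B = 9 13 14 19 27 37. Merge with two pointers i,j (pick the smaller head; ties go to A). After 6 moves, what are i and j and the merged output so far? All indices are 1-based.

i=3, j=5, merged so far=[9, 13, 14, 15, 19, 19]

i=1 j=1: A[i]=15>B[j]=9 take 9, j++
i=1 j=2: A[i]=15>B[j]=13 take 13, j++
i=1 j=3: A[i]=15>B[j]=14 take 14, j++
i=1 j=4: A[i]=15<=B[j]=19 take 15, i++
i=2 j=4: A[i]=19<=B[j]=19 take 19, i++
i=3 j=4: A[i]=31>B[j]=19 take 19, j++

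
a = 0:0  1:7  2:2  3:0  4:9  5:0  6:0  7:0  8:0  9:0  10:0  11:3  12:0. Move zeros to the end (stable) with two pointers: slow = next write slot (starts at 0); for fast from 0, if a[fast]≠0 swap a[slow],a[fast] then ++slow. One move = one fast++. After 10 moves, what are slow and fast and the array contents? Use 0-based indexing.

(s=0,f=0) a[fast]=0 → fast++
(s=0,f=1) a[fast]=7≠0 swap→a[0]=7 → slow++,fast++
(s=1,f=2) a[fast]=2≠0 swap→a[1]=2 → slow++,fast++
(s=2,f=3) a[fast]=0 → fast++
(s=2,f=4) a[fast]=9≠0 swap→a[2]=9 → slow++,fast++
(s=3,f=5) a[fast]=0 → fast++
(s=3,f=6) a[fast]=0 → fast++
(s=3,f=7) a[fast]=0 → fast++
(s=3,f=8) a[fast]=0 → fast++
(s=3,f=9) a[fast]=0 → fast++

slow=3, fast=10, a=[7, 2, 9, 0, 0, 0, 0, 0, 0, 0, 0, 3, 0]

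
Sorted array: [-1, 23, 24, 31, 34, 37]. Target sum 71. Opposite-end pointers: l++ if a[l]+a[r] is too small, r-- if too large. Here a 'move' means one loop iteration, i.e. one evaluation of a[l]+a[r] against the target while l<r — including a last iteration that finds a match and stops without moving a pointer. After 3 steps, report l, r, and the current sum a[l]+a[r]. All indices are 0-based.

[0,5] -1+37=36 <71 → l++
[1,5] 23+37=60 <71 → l++
[2,5] 24+37=61 <71 → l++

l=3, r=5, sum=68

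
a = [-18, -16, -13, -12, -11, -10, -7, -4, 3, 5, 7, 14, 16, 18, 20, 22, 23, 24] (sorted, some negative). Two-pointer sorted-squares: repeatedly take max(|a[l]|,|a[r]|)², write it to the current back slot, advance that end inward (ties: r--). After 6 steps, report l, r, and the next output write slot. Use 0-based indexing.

l=1, r=12, next write slot=11

[0,17] |-18|<=|24| out[17]=576 → r--
[0,16] |-18|<=|23| out[16]=529 → r--
[0,15] |-18|<=|22| out[15]=484 → r--
[0,14] |-18|<=|20| out[14]=400 → r--
[0,13] |-18|<=|18| out[13]=324 → r--
[0,12] |-18|>|16| out[12]=324 → l++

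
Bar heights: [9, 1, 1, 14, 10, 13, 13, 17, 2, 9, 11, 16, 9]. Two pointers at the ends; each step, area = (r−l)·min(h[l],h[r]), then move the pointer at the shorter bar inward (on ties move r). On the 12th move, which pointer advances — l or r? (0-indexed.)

r

[0,12] min(9,9)*12=108 best=108 * → r--
[0,11] min(9,16)*11=99 best=108 → l++
[1,11] min(1,16)*10=10 best=108 → l++
[2,11] min(1,16)*9=9 best=108 → l++
[3,11] min(14,16)*8=112 best=112 * → l++
[4,11] min(10,16)*7=70 best=112 → l++
[5,11] min(13,16)*6=78 best=112 → l++
[6,11] min(13,16)*5=65 best=112 → l++
[7,11] min(17,16)*4=64 best=112 → r--
[7,10] min(17,11)*3=33 best=112 → r--
[7,9] min(17,9)*2=18 best=112 → r--
[7,8] min(17,2)*1=2 best=112 → r--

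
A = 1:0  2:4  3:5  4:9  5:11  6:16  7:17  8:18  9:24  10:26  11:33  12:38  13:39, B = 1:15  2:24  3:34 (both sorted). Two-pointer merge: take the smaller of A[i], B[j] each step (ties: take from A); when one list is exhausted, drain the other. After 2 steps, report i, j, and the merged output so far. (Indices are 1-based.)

i=3, j=1, merged so far=[0, 4]

[i=1,j=1] A[i]=0<=B[j]=15 take 0 → i++
[i=2,j=1] A[i]=4<=B[j]=15 take 4 → i++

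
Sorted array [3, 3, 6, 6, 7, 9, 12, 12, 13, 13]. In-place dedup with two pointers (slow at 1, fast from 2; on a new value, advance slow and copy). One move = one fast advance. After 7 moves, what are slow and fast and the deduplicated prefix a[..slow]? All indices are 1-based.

slow=1 fast=2: a[fast]=3=a[slow] dup, fast++
slow=1 fast=3: a[fast]=6≠a[slow]=3 write a[2]=6, slow++,fast++
slow=2 fast=4: a[fast]=6=a[slow] dup, fast++
slow=2 fast=5: a[fast]=7≠a[slow]=6 write a[3]=7, slow++,fast++
slow=3 fast=6: a[fast]=9≠a[slow]=7 write a[4]=9, slow++,fast++
slow=4 fast=7: a[fast]=12≠a[slow]=9 write a[5]=12, slow++,fast++
slow=5 fast=8: a[fast]=12=a[slow] dup, fast++

slow=5, fast=9, prefix=[3, 6, 7, 9, 12]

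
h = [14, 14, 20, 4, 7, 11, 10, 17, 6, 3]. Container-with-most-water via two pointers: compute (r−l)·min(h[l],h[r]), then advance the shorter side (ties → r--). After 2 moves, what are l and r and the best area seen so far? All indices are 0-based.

l=0 r=9: min(14,3)*9=27 best=27 *, r--
l=0 r=8: min(14,6)*8=48 best=48 *, r--

l=0, r=7, best area=48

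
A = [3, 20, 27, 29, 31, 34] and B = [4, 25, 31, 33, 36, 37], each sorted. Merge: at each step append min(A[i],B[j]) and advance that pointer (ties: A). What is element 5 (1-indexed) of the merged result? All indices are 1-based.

[i=1,j=1] A[i]=3<=B[j]=4 take 3 → i++
[i=2,j=1] A[i]=20>B[j]=4 take 4 → j++
[i=2,j=2] A[i]=20<=B[j]=25 take 20 → i++
[i=3,j=2] A[i]=27>B[j]=25 take 25 → j++
[i=3,j=3] A[i]=27<=B[j]=31 take 27 → i++
[i=4,j=3] A[i]=29<=B[j]=31 take 29 → i++
[i=5,j=3] A[i]=31<=B[j]=31 take 31 → i++
[i=6,j=3] A[i]=34>B[j]=31 take 31 → j++
[i=6,j=4] A[i]=34>B[j]=33 take 33 → j++
[i=6,j=5] A[i]=34<=B[j]=36 take 34 → i++
[i=7,j=5] A done, take B[j]=36 → j++
[i=7,j=6] A done, take B[j]=37 → j++

merged[5] = 27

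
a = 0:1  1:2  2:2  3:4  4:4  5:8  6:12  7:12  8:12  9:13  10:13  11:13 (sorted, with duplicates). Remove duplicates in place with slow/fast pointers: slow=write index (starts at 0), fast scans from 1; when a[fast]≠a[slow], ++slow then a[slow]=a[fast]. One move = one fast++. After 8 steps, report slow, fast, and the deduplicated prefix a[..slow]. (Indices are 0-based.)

slow=4, fast=9, prefix=[1, 2, 4, 8, 12]

slow=0 fast=1: a[fast]=2≠a[slow]=1 write a[1]=2, slow++,fast++
slow=1 fast=2: a[fast]=2=a[slow] dup, fast++
slow=1 fast=3: a[fast]=4≠a[slow]=2 write a[2]=4, slow++,fast++
slow=2 fast=4: a[fast]=4=a[slow] dup, fast++
slow=2 fast=5: a[fast]=8≠a[slow]=4 write a[3]=8, slow++,fast++
slow=3 fast=6: a[fast]=12≠a[slow]=8 write a[4]=12, slow++,fast++
slow=4 fast=7: a[fast]=12=a[slow] dup, fast++
slow=4 fast=8: a[fast]=12=a[slow] dup, fast++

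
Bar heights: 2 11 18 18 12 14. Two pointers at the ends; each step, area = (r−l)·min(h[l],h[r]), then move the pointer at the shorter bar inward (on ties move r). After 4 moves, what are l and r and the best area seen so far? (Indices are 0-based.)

l=0 r=5: min(2,14)*5=10 best=10 *, l++
l=1 r=5: min(11,14)*4=44 best=44 *, l++
l=2 r=5: min(18,14)*3=42 best=44, r--
l=2 r=4: min(18,12)*2=24 best=44, r--

l=2, r=3, best area=44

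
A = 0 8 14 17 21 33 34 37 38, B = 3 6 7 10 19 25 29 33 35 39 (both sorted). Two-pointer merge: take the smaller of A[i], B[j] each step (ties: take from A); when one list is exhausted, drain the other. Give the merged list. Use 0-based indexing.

[i=0,j=0] A[i]=0<=B[j]=3 take 0 → i++
[i=1,j=0] A[i]=8>B[j]=3 take 3 → j++
[i=1,j=1] A[i]=8>B[j]=6 take 6 → j++
[i=1,j=2] A[i]=8>B[j]=7 take 7 → j++
[i=1,j=3] A[i]=8<=B[j]=10 take 8 → i++
[i=2,j=3] A[i]=14>B[j]=10 take 10 → j++
[i=2,j=4] A[i]=14<=B[j]=19 take 14 → i++
[i=3,j=4] A[i]=17<=B[j]=19 take 17 → i++
[i=4,j=4] A[i]=21>B[j]=19 take 19 → j++
[i=4,j=5] A[i]=21<=B[j]=25 take 21 → i++
[i=5,j=5] A[i]=33>B[j]=25 take 25 → j++
[i=5,j=6] A[i]=33>B[j]=29 take 29 → j++
[i=5,j=7] A[i]=33<=B[j]=33 take 33 → i++
[i=6,j=7] A[i]=34>B[j]=33 take 33 → j++
[i=6,j=8] A[i]=34<=B[j]=35 take 34 → i++
[i=7,j=8] A[i]=37>B[j]=35 take 35 → j++
[i=7,j=9] A[i]=37<=B[j]=39 take 37 → i++
[i=8,j=9] A[i]=38<=B[j]=39 take 38 → i++
[i=9,j=9] A done, take B[j]=39 → j++

[0, 3, 6, 7, 8, 10, 14, 17, 19, 21, 25, 29, 33, 33, 34, 35, 37, 38, 39]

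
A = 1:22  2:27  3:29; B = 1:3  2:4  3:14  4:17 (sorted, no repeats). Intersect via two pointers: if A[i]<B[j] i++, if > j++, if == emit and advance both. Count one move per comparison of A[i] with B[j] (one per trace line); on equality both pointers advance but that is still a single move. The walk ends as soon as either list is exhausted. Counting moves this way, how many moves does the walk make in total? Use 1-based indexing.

4 moves

[i=1,j=1] 22>3 → j++
[i=1,j=2] 22>4 → j++
[i=1,j=3] 22>14 → j++
[i=1,j=4] 22>17 → j++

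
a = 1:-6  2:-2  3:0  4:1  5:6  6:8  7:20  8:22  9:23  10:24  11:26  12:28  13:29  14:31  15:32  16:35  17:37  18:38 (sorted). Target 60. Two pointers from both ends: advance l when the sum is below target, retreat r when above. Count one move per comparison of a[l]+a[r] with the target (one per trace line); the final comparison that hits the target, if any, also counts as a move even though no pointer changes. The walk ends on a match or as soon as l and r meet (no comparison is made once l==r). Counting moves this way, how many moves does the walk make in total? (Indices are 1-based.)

[1,18] -6+38=32 <60 → l++
[2,18] -2+38=36 <60 → l++
[3,18] 0+38=38 <60 → l++
[4,18] 1+38=39 <60 → l++
[5,18] 6+38=44 <60 → l++
[6,18] 8+38=46 <60 → l++
[7,18] 20+38=58 <60 → l++
[8,18] 22+38=60 → found

8 moves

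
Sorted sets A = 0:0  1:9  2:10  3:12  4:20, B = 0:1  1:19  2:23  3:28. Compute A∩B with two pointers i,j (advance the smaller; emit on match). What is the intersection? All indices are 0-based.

[i=0,j=0] 0<1 → i++
[i=1,j=0] 9>1 → j++
[i=1,j=1] 9<19 → i++
[i=2,j=1] 10<19 → i++
[i=3,j=1] 12<19 → i++
[i=4,j=1] 20>19 → j++
[i=4,j=2] 20<23 → i++

intersection = []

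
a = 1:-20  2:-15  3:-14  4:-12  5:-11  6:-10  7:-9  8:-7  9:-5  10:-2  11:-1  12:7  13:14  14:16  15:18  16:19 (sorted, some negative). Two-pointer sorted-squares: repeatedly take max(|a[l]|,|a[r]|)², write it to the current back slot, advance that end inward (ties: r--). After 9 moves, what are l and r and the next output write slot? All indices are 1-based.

l=6, r=12, next write slot=7

[1,16] |-20|>|19| out[16]=400 → l++
[2,16] |-15|<=|19| out[15]=361 → r--
[2,15] |-15|<=|18| out[14]=324 → r--
[2,14] |-15|<=|16| out[13]=256 → r--
[2,13] |-15|>|14| out[12]=225 → l++
[3,13] |-14|<=|14| out[11]=196 → r--
[3,12] |-14|>|7| out[10]=196 → l++
[4,12] |-12|>|7| out[9]=144 → l++
[5,12] |-11|>|7| out[8]=121 → l++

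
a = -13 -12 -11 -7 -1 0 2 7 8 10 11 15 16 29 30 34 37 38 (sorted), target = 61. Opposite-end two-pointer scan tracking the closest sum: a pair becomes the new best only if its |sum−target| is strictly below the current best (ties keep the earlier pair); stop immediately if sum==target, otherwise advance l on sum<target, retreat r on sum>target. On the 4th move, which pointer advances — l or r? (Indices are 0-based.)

l=0 r=17: -13+38=25 d=36 *, l++
l=1 r=17: -12+38=26 d=35 *, l++
l=2 r=17: -11+38=27 d=34 *, l++
l=3 r=17: -7+38=31 d=30 *, l++

l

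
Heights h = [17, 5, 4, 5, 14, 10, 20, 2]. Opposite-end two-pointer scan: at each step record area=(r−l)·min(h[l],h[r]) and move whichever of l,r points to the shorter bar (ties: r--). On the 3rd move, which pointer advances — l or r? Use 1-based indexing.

[1,8] min(17,2)*7=14 best=14 * → r--
[1,7] min(17,20)*6=102 best=102 * → l++
[2,7] min(5,20)*5=25 best=102 → l++

l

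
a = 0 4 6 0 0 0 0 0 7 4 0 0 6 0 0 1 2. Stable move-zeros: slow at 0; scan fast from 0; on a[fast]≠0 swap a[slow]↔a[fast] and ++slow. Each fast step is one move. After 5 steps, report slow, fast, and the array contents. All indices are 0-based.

(s=0,f=0) a[fast]=0 → fast++
(s=0,f=1) a[fast]=4≠0 swap→a[0]=4 → slow++,fast++
(s=1,f=2) a[fast]=6≠0 swap→a[1]=6 → slow++,fast++
(s=2,f=3) a[fast]=0 → fast++
(s=2,f=4) a[fast]=0 → fast++

slow=2, fast=5, a=[4, 6, 0, 0, 0, 0, 0, 0, 7, 4, 0, 0, 6, 0, 0, 1, 2]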